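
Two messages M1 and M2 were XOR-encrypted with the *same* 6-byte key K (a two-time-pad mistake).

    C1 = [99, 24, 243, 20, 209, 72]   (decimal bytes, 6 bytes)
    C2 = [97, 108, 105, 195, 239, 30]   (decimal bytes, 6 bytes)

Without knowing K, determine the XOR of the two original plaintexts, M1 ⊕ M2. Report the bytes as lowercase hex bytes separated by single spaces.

C1 ⊕ C2 = (M1 ⊕ K) ⊕ (M2 ⊕ K) = M1 ⊕ M2 — the shared key cancels under XOR.
byte 0: 01100011 XOR 01100001 = 00000010
byte 1: 00011000 XOR 01101100 = 01110100
byte 2: 11110011 XOR 01101001 = 10011010
byte 3: 00010100 XOR 11000011 = 11010111
byte 4: 11010001 XOR 11101111 = 00111110
byte 5: 01001000 XOR 00011110 = 01010110

02 74 9a d7 3e 56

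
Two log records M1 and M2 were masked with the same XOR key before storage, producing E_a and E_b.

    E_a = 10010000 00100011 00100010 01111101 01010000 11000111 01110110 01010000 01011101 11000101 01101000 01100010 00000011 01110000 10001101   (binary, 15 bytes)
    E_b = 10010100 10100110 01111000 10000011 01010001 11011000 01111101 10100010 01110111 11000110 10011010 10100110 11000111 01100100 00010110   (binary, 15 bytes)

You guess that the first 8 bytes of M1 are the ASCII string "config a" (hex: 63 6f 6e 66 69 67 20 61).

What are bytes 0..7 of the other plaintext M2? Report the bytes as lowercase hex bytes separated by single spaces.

67 ea 34 98 68 78 2b 93

First, E_a ⊕ E_b = (M1 ⊕ K) ⊕ (M2 ⊕ K) = M1 ⊕ M2, so the key drops out. Then M2 = (M1 ⊕ M2) ⊕ M1 over the first 8 bytes.
byte 0: (90 ⊕ 94) ⊕ 63 = 04 ⊕ 63 = 67
byte 1: (23 ⊕ a6) ⊕ 6f = 85 ⊕ 6f = ea
byte 2: (22 ⊕ 78) ⊕ 6e = 5a ⊕ 6e = 34
byte 3: (7d ⊕ 83) ⊕ 66 = fe ⊕ 66 = 98
byte 4: (50 ⊕ 51) ⊕ 69 = 01 ⊕ 69 = 68
byte 5: (c7 ⊕ d8) ⊕ 67 = 1f ⊕ 67 = 78
byte 6: (76 ⊕ 7d) ⊕ 20 = 0b ⊕ 20 = 2b
byte 7: (50 ⊕ a2) ⊕ 61 = f2 ⊕ 61 = 93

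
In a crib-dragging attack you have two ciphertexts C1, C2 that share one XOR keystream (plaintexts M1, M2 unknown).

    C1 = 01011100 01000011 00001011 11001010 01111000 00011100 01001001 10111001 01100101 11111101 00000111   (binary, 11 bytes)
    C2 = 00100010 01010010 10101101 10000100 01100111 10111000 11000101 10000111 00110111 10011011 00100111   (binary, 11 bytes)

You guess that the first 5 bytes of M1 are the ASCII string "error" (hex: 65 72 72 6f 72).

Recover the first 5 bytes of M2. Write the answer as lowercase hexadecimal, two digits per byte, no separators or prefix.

First, C1 ⊕ C2 = (M1 ⊕ K) ⊕ (M2 ⊕ K) = M1 ⊕ M2, so the key drops out. Then M2 = (M1 ⊕ M2) ⊕ M1 over the first 5 bytes.
byte 0: (5c xor 22) xor 65 = 7e xor 65 = 1b
byte 1: (43 xor 52) xor 72 = 11 xor 72 = 63
byte 2: (0b xor ad) xor 72 = a6 xor 72 = d4
byte 3: (ca xor 84) xor 6f = 4e xor 6f = 21
byte 4: (78 xor 67) xor 72 = 1f xor 72 = 6d

1b63d4216d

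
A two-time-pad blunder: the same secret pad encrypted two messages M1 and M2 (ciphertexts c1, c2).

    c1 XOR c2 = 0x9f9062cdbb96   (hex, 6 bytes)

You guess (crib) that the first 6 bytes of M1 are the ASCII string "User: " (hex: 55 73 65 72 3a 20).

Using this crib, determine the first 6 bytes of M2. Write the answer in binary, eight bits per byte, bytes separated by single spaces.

Since c1 ⊕ c2 = M1 ⊕ M2, XORing with the guessed M1 bytes yields the corresponding M2 bytes: M2 = (c1 ⊕ c2) ⊕ M1.
byte 0: 9f xor 55 = ca
byte 1: 90 xor 73 = e3
byte 2: 62 xor 65 = 07
byte 3: cd xor 72 = bf
byte 4: bb xor 3a = 81
byte 5: 96 xor 20 = b6

11001010 11100011 00000111 10111111 10000001 10110110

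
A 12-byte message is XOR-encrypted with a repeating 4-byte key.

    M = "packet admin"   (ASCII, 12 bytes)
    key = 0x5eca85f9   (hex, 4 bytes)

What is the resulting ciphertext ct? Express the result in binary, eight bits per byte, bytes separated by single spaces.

The 4-byte key repeats, so the effective keystream is 5e ca 85 f9 5e ca 85 f9 5e ca 85 f9.
byte 0: 112 xor  94 =  46
byte 1:  97 xor 202 = 171
byte 2:  99 xor 133 = 230
byte 3: 107 xor 249 = 146
byte 4: 101 xor  94 =  59
byte 5: 116 xor 202 = 190
byte 6:  32 xor 133 = 165
byte 7:  97 xor 249 = 152
byte 8: 100 xor  94 =  58
byte 9: 109 xor 202 = 167
byte 10: 105 xor 133 = 236
byte 11: 110 xor 249 = 151

00101110 10101011 11100110 10010010 00111011 10111110 10100101 10011000 00111010 10100111 11101100 10010111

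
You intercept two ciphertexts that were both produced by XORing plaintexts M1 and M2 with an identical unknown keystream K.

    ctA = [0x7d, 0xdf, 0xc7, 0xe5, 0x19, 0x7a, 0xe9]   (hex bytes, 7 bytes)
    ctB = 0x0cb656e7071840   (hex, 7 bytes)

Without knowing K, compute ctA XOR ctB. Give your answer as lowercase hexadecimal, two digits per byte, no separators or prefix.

ctA ⊕ ctB = (M1 ⊕ K) ⊕ (M2 ⊕ K) = M1 ⊕ M2 — the shared key cancels under XOR.
7d ^ 0c = 71
df ^ b6 = 69
c7 ^ 56 = 91
e5 ^ e7 = 02
19 ^ 07 = 1e
7a ^ 18 = 62
e9 ^ 40 = a9

716991021e62a9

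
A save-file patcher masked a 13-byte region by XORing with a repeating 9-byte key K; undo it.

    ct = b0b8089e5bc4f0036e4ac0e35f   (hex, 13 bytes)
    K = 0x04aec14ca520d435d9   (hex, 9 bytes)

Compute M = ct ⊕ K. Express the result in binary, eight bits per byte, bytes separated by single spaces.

The 9-byte key repeats, so the effective keystream is 04 ae c1 4c a5 20 d4 35 d9 04 ae c1 4c.
byte 0: b0 ^ 04 = b4
byte 1: b8 ^ ae = 16
byte 2: 08 ^ c1 = c9
byte 3: 9e ^ 4c = d2
byte 4: 5b ^ a5 = fe
byte 5: c4 ^ 20 = e4
byte 6: f0 ^ d4 = 24
byte 7: 03 ^ 35 = 36
byte 8: 6e ^ d9 = b7
byte 9: 4a ^ 04 = 4e
byte 10: c0 ^ ae = 6e
byte 11: e3 ^ c1 = 22
byte 12: 5f ^ 4c = 13

10110100 00010110 11001001 11010010 11111110 11100100 00100100 00110110 10110111 01001110 01101110 00100010 00010011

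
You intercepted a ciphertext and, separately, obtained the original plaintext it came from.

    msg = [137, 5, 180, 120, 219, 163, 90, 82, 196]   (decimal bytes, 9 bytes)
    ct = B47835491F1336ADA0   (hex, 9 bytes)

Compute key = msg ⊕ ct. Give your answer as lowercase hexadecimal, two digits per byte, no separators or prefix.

Since ct = msg ⊕ key, XORing both sides with msg gives key = msg ⊕ ct.
137 ^ 180 =  61
  5 ^ 120 = 125
180 ^  53 = 129
120 ^  73 =  49
219 ^  31 = 196
163 ^  19 = 176
 90 ^  54 = 108
 82 ^ 173 = 255
196 ^ 160 = 100

3d7d8131c4b06cff64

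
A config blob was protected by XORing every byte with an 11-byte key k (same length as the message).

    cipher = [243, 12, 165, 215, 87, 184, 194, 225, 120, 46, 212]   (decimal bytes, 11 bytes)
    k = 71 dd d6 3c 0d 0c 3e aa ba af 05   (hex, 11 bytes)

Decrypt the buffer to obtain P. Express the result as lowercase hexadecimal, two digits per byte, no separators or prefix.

f3 XOR 71 = 82
0c XOR dd = d1
a5 XOR d6 = 73
d7 XOR 3c = eb
57 XOR 0d = 5a
b8 XOR 0c = b4
c2 XOR 3e = fc
e1 XOR aa = 4b
78 XOR ba = c2
2e XOR af = 81
d4 XOR 05 = d1

82d173eb5ab4fc4bc281d1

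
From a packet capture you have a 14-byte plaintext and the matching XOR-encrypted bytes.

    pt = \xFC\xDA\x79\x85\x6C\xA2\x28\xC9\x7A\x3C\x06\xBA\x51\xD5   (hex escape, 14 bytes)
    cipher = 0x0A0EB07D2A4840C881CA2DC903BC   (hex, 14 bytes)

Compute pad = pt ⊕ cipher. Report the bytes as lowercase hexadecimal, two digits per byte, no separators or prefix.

Since cipher = pt ⊕ pad, XORing both sides with pt gives pad = pt ⊕ cipher.
byte 0: 252 ^  10 = 246
byte 1: 218 ^  14 = 212
byte 2: 121 ^ 176 = 201
byte 3: 133 ^ 125 = 248
byte 4: 108 ^  42 =  70
byte 5: 162 ^  72 = 234
byte 6:  40 ^  64 = 104
byte 7: 201 ^ 200 =   1
byte 8: 122 ^ 129 = 251
byte 9:  60 ^ 202 = 246
byte 10:   6 ^  45 =  43
byte 11: 186 ^ 201 = 115
byte 12:  81 ^   3 =  82
byte 13: 213 ^ 188 = 105

f6d4c9f846ea6801fbf62b735269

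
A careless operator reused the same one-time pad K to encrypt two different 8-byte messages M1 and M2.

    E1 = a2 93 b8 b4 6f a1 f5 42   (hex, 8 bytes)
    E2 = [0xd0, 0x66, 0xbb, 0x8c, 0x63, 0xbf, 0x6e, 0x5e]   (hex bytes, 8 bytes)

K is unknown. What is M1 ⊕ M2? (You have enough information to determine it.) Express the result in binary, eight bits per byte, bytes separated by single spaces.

01110010 11110101 00000011 00111000 00001100 00011110 10011011 00011100

E1 ⊕ E2 = (M1 ⊕ K) ⊕ (M2 ⊕ K) = M1 ⊕ M2 — the shared key cancels under XOR.
a2 XOR d0 = 72
93 XOR 66 = f5
b8 XOR bb = 03
b4 XOR 8c = 38
6f XOR 63 = 0c
a1 XOR bf = 1e
f5 XOR 6e = 9b
42 XOR 5e = 1c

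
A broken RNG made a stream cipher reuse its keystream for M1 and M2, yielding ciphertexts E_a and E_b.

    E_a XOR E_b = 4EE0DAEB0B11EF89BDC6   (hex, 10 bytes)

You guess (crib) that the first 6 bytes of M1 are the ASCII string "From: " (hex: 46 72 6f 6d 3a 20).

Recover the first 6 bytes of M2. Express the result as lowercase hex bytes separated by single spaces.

Since E_a ⊕ E_b = M1 ⊕ M2, XORing with the guessed M1 bytes yields the corresponding M2 bytes: M2 = (E_a ⊕ E_b) ⊕ M1.
byte 0: 01001110 ^ 01000110 = 00001000
byte 1: 11100000 ^ 01110010 = 10010010
byte 2: 11011010 ^ 01101111 = 10110101
byte 3: 11101011 ^ 01101101 = 10000110
byte 4: 00001011 ^ 00111010 = 00110001
byte 5: 00010001 ^ 00100000 = 00110001

08 92 b5 86 31 31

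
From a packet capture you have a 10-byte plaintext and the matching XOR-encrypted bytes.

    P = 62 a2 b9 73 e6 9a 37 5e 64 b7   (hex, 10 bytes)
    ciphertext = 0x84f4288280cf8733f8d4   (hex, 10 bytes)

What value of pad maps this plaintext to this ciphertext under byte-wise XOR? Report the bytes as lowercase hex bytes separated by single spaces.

Since ciphertext = P ⊕ pad, XORing both sides with P gives pad = P ⊕ ciphertext.
62 XOR 84 = e6
a2 XOR f4 = 56
b9 XOR 28 = 91
73 XOR 82 = f1
e6 XOR 80 = 66
9a XOR cf = 55
37 XOR 87 = b0
5e XOR 33 = 6d
64 XOR f8 = 9c
b7 XOR d4 = 63

e6 56 91 f1 66 55 b0 6d 9c 63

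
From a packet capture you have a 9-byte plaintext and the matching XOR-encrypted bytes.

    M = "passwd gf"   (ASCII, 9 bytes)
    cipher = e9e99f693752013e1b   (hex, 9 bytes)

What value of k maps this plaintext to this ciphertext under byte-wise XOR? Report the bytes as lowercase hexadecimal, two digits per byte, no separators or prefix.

Since cipher = M ⊕ k, XORing both sides with M gives k = M ⊕ cipher.
70 ^ e9 = 99
61 ^ e9 = 88
73 ^ 9f = ec
73 ^ 69 = 1a
77 ^ 37 = 40
64 ^ 52 = 36
20 ^ 01 = 21
67 ^ 3e = 59
66 ^ 1b = 7d

9988ec1a403621597d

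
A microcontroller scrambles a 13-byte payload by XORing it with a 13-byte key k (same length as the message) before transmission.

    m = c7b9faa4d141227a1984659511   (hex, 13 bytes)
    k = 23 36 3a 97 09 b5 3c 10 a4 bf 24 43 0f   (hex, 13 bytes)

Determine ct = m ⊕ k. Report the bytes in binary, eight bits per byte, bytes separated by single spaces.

11100100 10001111 11000000 00110011 11011000 11110100 00011110 01101010 10111101 00111011 01000001 11010110 00011110

byte 0: c7 ⊕ 23 = e4
byte 1: b9 ⊕ 36 = 8f
byte 2: fa ⊕ 3a = c0
byte 3: a4 ⊕ 97 = 33
byte 4: d1 ⊕ 09 = d8
byte 5: 41 ⊕ b5 = f4
byte 6: 22 ⊕ 3c = 1e
byte 7: 7a ⊕ 10 = 6a
byte 8: 19 ⊕ a4 = bd
byte 9: 84 ⊕ bf = 3b
byte 10: 65 ⊕ 24 = 41
byte 11: 95 ⊕ 43 = d6
byte 12: 11 ⊕ 0f = 1e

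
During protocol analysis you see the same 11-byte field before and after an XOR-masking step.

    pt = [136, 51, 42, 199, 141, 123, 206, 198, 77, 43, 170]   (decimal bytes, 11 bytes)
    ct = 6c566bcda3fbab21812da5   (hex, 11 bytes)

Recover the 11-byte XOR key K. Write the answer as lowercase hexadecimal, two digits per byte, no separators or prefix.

Since ct = pt ⊕ K, XORing both sides with pt gives K = pt ⊕ ct.
136 xor 108 = 228
 51 xor  86 = 101
 42 xor 107 =  65
199 xor 205 =  10
141 xor 163 =  46
123 xor 251 = 128
206 xor 171 = 101
198 xor  33 = 231
 77 xor 129 = 204
 43 xor  45 =   6
170 xor 165 =  15

e465410a2e8065e7cc060f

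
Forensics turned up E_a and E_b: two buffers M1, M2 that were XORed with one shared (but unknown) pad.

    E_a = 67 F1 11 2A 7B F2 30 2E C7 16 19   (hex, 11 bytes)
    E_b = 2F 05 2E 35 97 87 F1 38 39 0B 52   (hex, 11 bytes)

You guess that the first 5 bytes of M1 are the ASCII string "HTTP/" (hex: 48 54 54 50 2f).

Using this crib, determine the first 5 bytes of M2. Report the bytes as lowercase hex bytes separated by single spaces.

00 a0 6b 4f c3

First, E_a ⊕ E_b = (M1 ⊕ K) ⊕ (M2 ⊕ K) = M1 ⊕ M2, so the key drops out. Then M2 = (M1 ⊕ M2) ⊕ M1 over the first 5 bytes.
byte 0: (67 xor 2f) xor 48 = 48 xor 48 = 00
byte 1: (f1 xor 05) xor 54 = f4 xor 54 = a0
byte 2: (11 xor 2e) xor 54 = 3f xor 54 = 6b
byte 3: (2a xor 35) xor 50 = 1f xor 50 = 4f
byte 4: (7b xor 97) xor 2f = ec xor 2f = c3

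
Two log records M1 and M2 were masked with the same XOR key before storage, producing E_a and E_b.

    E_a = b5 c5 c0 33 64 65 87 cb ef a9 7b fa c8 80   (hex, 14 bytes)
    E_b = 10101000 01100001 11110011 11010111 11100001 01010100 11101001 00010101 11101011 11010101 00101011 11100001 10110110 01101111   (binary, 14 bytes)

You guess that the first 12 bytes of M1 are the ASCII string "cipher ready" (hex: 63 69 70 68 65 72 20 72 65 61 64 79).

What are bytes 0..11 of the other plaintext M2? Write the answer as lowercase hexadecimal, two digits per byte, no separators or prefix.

First, E_a ⊕ E_b = (M1 ⊕ K) ⊕ (M2 ⊕ K) = M1 ⊕ M2, so the key drops out. Then M2 = (M1 ⊕ M2) ⊕ M1 over the first 12 bytes.
byte 0: (b5 XOR a8) XOR 63 = 1d XOR 63 = 7e
byte 1: (c5 XOR 61) XOR 69 = a4 XOR 69 = cd
byte 2: (c0 XOR f3) XOR 70 = 33 XOR 70 = 43
byte 3: (33 XOR d7) XOR 68 = e4 XOR 68 = 8c
byte 4: (64 XOR e1) XOR 65 = 85 XOR 65 = e0
byte 5: (65 XOR 54) XOR 72 = 31 XOR 72 = 43
byte 6: (87 XOR e9) XOR 20 = 6e XOR 20 = 4e
byte 7: (cb XOR 15) XOR 72 = de XOR 72 = ac
byte 8: (ef XOR eb) XOR 65 = 04 XOR 65 = 61
byte 9: (a9 XOR d5) XOR 61 = 7c XOR 61 = 1d
byte 10: (7b XOR 2b) XOR 64 = 50 XOR 64 = 34
byte 11: (fa XOR e1) XOR 79 = 1b XOR 79 = 62

7ecd438ce0434eac611d3462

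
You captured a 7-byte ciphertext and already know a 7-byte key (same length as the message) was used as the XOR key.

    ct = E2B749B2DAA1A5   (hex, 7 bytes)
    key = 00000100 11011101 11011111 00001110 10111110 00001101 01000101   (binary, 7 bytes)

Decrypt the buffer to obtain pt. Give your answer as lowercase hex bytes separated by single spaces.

byte 0: e2 xor 04 = e6
byte 1: b7 xor dd = 6a
byte 2: 49 xor df = 96
byte 3: b2 xor 0e = bc
byte 4: da xor be = 64
byte 5: a1 xor 0d = ac
byte 6: a5 xor 45 = e0

e6 6a 96 bc 64 ac e0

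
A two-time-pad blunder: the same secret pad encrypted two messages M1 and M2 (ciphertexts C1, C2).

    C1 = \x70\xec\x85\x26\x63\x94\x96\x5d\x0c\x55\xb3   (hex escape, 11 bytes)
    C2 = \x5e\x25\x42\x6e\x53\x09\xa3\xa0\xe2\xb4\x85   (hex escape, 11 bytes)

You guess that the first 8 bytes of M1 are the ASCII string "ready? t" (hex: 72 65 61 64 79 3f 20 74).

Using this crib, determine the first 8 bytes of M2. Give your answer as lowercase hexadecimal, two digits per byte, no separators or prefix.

First, C1 ⊕ C2 = (M1 ⊕ K) ⊕ (M2 ⊕ K) = M1 ⊕ M2, so the key drops out. Then M2 = (M1 ⊕ M2) ⊕ M1 over the first 8 bytes.
byte 0: (70 XOR 5e) XOR 72 = 2e XOR 72 = 5c
byte 1: (ec XOR 25) XOR 65 = c9 XOR 65 = ac
byte 2: (85 XOR 42) XOR 61 = c7 XOR 61 = a6
byte 3: (26 XOR 6e) XOR 64 = 48 XOR 64 = 2c
byte 4: (63 XOR 53) XOR 79 = 30 XOR 79 = 49
byte 5: (94 XOR 09) XOR 3f = 9d XOR 3f = a2
byte 6: (96 XOR a3) XOR 20 = 35 XOR 20 = 15
byte 7: (5d XOR a0) XOR 74 = fd XOR 74 = 89

5caca62c49a21589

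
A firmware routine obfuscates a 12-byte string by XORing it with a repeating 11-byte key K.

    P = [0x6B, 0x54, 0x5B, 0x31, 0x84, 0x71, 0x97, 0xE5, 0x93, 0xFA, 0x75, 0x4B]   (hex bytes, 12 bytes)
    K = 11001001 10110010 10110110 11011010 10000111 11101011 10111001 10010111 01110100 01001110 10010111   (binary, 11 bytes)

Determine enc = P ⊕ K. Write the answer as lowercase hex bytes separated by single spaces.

The 11-byte key repeats, so the effective keystream is c9 b2 b6 da 87 eb b9 97 74 4e 97 c9.
byte 0: 6b ⊕ c9 = a2
byte 1: 54 ⊕ b2 = e6
byte 2: 5b ⊕ b6 = ed
byte 3: 31 ⊕ da = eb
byte 4: 84 ⊕ 87 = 03
byte 5: 71 ⊕ eb = 9a
byte 6: 97 ⊕ b9 = 2e
byte 7: e5 ⊕ 97 = 72
byte 8: 93 ⊕ 74 = e7
byte 9: fa ⊕ 4e = b4
byte 10: 75 ⊕ 97 = e2
byte 11: 4b ⊕ c9 = 82

a2 e6 ed eb 03 9a 2e 72 e7 b4 e2 82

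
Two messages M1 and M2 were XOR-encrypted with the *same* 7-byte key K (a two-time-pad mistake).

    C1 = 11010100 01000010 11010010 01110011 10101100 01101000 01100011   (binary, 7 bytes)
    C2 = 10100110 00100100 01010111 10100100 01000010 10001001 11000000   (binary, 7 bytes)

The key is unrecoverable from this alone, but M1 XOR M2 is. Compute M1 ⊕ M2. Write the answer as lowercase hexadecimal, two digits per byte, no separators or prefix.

726685d7eee1a3

C1 ⊕ C2 = (M1 ⊕ K) ⊕ (M2 ⊕ K) = M1 ⊕ M2 — the shared key cancels under XOR.
d4 xor a6 = 72
42 xor 24 = 66
d2 xor 57 = 85
73 xor a4 = d7
ac xor 42 = ee
68 xor 89 = e1
63 xor c0 = a3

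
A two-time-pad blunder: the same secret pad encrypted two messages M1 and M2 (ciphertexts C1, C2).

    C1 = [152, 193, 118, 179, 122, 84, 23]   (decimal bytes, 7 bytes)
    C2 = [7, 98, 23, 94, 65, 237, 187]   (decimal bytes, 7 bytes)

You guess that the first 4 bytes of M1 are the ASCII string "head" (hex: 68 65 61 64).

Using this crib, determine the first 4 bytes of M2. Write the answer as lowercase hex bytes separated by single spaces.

f7 c6 00 89

First, C1 ⊕ C2 = (M1 ⊕ K) ⊕ (M2 ⊕ K) = M1 ⊕ M2, so the key drops out. Then M2 = (M1 ⊕ M2) ⊕ M1 over the first 4 bytes.
byte 0: (98 ⊕ 07) ⊕ 68 = 9f ⊕ 68 = f7
byte 1: (c1 ⊕ 62) ⊕ 65 = a3 ⊕ 65 = c6
byte 2: (76 ⊕ 17) ⊕ 61 = 61 ⊕ 61 = 00
byte 3: (b3 ⊕ 5e) ⊕ 64 = ed ⊕ 64 = 89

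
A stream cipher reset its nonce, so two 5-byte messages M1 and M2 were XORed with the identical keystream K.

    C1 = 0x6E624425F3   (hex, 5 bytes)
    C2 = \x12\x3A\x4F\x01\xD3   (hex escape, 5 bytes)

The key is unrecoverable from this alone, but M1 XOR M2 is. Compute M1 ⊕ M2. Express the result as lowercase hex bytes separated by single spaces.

7c 58 0b 24 20

C1 ⊕ C2 = (M1 ⊕ K) ⊕ (M2 ⊕ K) = M1 ⊕ M2 — the shared key cancels under XOR.
110 xor  18 = 124
 98 xor  58 =  88
 68 xor  79 =  11
 37 xor   1 =  36
243 xor 211 =  32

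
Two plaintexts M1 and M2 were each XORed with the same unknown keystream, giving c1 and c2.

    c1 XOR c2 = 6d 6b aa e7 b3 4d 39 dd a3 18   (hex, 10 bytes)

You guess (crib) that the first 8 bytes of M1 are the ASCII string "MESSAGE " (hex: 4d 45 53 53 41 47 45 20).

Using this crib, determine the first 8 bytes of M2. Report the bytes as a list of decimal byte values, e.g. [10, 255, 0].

Since c1 ⊕ c2 = M1 ⊕ M2, XORing with the guessed M1 bytes yields the corresponding M2 bytes: M2 = (c1 ⊕ c2) ⊕ M1.
byte 0: 01101101 ^ 01001101 = 00100000
byte 1: 01101011 ^ 01000101 = 00101110
byte 2: 10101010 ^ 01010011 = 11111001
byte 3: 11100111 ^ 01010011 = 10110100
byte 4: 10110011 ^ 01000001 = 11110010
byte 5: 01001101 ^ 01000111 = 00001010
byte 6: 00111001 ^ 01000101 = 01111100
byte 7: 11011101 ^ 00100000 = 11111101

[32, 46, 249, 180, 242, 10, 124, 253]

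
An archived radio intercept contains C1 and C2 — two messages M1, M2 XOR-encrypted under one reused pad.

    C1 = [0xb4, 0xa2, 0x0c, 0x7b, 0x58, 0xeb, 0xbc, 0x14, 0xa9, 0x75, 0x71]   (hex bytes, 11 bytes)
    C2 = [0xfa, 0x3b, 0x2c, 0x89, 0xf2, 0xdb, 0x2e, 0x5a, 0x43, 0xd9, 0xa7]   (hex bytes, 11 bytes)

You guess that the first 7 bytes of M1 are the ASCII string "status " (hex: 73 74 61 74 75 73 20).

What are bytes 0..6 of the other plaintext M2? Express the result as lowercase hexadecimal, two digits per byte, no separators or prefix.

First, C1 ⊕ C2 = (M1 ⊕ K) ⊕ (M2 ⊕ K) = M1 ⊕ M2, so the key drops out. Then M2 = (M1 ⊕ M2) ⊕ M1 over the first 7 bytes.
byte 0: (b4 ⊕ fa) ⊕ 73 = 4e ⊕ 73 = 3d
byte 1: (a2 ⊕ 3b) ⊕ 74 = 99 ⊕ 74 = ed
byte 2: (0c ⊕ 2c) ⊕ 61 = 20 ⊕ 61 = 41
byte 3: (7b ⊕ 89) ⊕ 74 = f2 ⊕ 74 = 86
byte 4: (58 ⊕ f2) ⊕ 75 = aa ⊕ 75 = df
byte 5: (eb ⊕ db) ⊕ 73 = 30 ⊕ 73 = 43
byte 6: (bc ⊕ 2e) ⊕ 20 = 92 ⊕ 20 = b2

3ded4186df43b2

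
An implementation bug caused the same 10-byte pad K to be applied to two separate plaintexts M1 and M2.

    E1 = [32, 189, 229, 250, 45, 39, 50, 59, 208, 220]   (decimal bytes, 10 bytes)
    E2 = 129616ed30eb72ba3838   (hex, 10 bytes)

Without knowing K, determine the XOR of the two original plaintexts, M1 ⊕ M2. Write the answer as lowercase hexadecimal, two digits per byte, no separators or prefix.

322bf3171dcc4081e8e4

E1 ⊕ E2 = (M1 ⊕ K) ⊕ (M2 ⊕ K) = M1 ⊕ M2 — the shared key cancels under XOR.
00100000 ^ 00010010 = 00110010
10111101 ^ 10010110 = 00101011
11100101 ^ 00010110 = 11110011
11111010 ^ 11101101 = 00010111
00101101 ^ 00110000 = 00011101
00100111 ^ 11101011 = 11001100
00110010 ^ 01110010 = 01000000
00111011 ^ 10111010 = 10000001
11010000 ^ 00111000 = 11101000
11011100 ^ 00111000 = 11100100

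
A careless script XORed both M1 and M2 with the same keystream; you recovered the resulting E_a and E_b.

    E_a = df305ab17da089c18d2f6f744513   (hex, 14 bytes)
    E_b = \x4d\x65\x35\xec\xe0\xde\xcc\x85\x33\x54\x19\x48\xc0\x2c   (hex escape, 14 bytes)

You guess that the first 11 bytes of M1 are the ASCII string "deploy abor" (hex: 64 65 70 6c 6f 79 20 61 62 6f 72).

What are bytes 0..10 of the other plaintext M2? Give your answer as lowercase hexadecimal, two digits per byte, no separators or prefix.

f6301f31f2076525dc1404

First, E_a ⊕ E_b = (M1 ⊕ K) ⊕ (M2 ⊕ K) = M1 ⊕ M2, so the key drops out. Then M2 = (M1 ⊕ M2) ⊕ M1 over the first 11 bytes.
byte 0: (df ^ 4d) ^ 64 = 92 ^ 64 = f6
byte 1: (30 ^ 65) ^ 65 = 55 ^ 65 = 30
byte 2: (5a ^ 35) ^ 70 = 6f ^ 70 = 1f
byte 3: (b1 ^ ec) ^ 6c = 5d ^ 6c = 31
byte 4: (7d ^ e0) ^ 6f = 9d ^ 6f = f2
byte 5: (a0 ^ de) ^ 79 = 7e ^ 79 = 07
byte 6: (89 ^ cc) ^ 20 = 45 ^ 20 = 65
byte 7: (c1 ^ 85) ^ 61 = 44 ^ 61 = 25
byte 8: (8d ^ 33) ^ 62 = be ^ 62 = dc
byte 9: (2f ^ 54) ^ 6f = 7b ^ 6f = 14
byte 10: (6f ^ 19) ^ 72 = 76 ^ 72 = 04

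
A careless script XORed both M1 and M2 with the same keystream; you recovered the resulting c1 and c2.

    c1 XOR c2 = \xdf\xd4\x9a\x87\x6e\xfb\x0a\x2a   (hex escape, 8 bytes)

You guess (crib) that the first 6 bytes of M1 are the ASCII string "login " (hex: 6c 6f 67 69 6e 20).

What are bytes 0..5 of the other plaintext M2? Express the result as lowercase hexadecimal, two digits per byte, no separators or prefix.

b3bbfdee00db

Since c1 ⊕ c2 = M1 ⊕ M2, XORing with the guessed M1 bytes yields the corresponding M2 bytes: M2 = (c1 ⊕ c2) ⊕ M1.
byte 0: df ^ 6c = b3
byte 1: d4 ^ 6f = bb
byte 2: 9a ^ 67 = fd
byte 3: 87 ^ 69 = ee
byte 4: 6e ^ 6e = 00
byte 5: fb ^ 20 = db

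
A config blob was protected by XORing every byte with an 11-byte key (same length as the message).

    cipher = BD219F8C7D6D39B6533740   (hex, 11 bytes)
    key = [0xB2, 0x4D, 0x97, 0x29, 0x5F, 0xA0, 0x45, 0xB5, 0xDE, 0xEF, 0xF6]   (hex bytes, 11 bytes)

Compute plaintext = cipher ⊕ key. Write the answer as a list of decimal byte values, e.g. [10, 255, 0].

[15, 108, 8, 165, 34, 205, 124, 3, 141, 216, 182]

XOR is its own inverse, so applying the key byte-wise gives the result directly.
bd XOR b2 = 0f
21 XOR 4d = 6c
9f XOR 97 = 08
8c XOR 29 = a5
7d XOR 5f = 22
6d XOR a0 = cd
39 XOR 45 = 7c
b6 XOR b5 = 03
53 XOR de = 8d
37 XOR ef = d8
40 XOR f6 = b6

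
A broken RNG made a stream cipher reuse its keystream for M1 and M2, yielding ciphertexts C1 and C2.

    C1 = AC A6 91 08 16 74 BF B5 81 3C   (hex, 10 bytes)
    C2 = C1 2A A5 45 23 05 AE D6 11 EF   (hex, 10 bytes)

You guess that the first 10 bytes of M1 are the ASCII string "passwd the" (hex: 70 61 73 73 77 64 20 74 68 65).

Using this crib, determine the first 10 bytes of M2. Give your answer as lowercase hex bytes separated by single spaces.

1d ed 47 3e 42 15 31 17 f8 b6

First, C1 ⊕ C2 = (M1 ⊕ K) ⊕ (M2 ⊕ K) = M1 ⊕ M2, so the key drops out. Then M2 = (M1 ⊕ M2) ⊕ M1 over the first 10 bytes.
byte 0: (ac xor c1) xor 70 = 6d xor 70 = 1d
byte 1: (a6 xor 2a) xor 61 = 8c xor 61 = ed
byte 2: (91 xor a5) xor 73 = 34 xor 73 = 47
byte 3: (08 xor 45) xor 73 = 4d xor 73 = 3e
byte 4: (16 xor 23) xor 77 = 35 xor 77 = 42
byte 5: (74 xor 05) xor 64 = 71 xor 64 = 15
byte 6: (bf xor ae) xor 20 = 11 xor 20 = 31
byte 7: (b5 xor d6) xor 74 = 63 xor 74 = 17
byte 8: (81 xor 11) xor 68 = 90 xor 68 = f8
byte 9: (3c xor ef) xor 65 = d3 xor 65 = b6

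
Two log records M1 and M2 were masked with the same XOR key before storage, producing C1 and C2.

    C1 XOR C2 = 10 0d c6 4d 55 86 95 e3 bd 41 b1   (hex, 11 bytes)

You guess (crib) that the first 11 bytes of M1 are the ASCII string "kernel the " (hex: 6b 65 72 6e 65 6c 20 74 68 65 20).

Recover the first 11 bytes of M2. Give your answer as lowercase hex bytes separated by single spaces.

Since C1 ⊕ C2 = M1 ⊕ M2, XORing with the guessed M1 bytes yields the corresponding M2 bytes: M2 = (C1 ⊕ C2) ⊕ M1.
byte 0:  16 xor 107 = 123
byte 1:  13 xor 101 = 104
byte 2: 198 xor 114 = 180
byte 3:  77 xor 110 =  35
byte 4:  85 xor 101 =  48
byte 5: 134 xor 108 = 234
byte 6: 149 xor  32 = 181
byte 7: 227 xor 116 = 151
byte 8: 189 xor 104 = 213
byte 9:  65 xor 101 =  36
byte 10: 177 xor  32 = 145

7b 68 b4 23 30 ea b5 97 d5 24 91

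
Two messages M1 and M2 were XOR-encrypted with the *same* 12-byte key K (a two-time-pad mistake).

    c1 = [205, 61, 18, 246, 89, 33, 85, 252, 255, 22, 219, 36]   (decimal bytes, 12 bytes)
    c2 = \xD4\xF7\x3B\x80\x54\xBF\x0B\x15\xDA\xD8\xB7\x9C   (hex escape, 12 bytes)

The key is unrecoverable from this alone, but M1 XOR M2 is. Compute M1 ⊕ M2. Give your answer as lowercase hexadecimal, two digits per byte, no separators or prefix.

19ca29760d9e5ee925ce6cb8

c1 ⊕ c2 = (M1 ⊕ K) ⊕ (M2 ⊕ K) = M1 ⊕ M2 — the shared key cancels under XOR.
11001101 ⊕ 11010100 = 00011001
00111101 ⊕ 11110111 = 11001010
00010010 ⊕ 00111011 = 00101001
11110110 ⊕ 10000000 = 01110110
01011001 ⊕ 01010100 = 00001101
00100001 ⊕ 10111111 = 10011110
01010101 ⊕ 00001011 = 01011110
11111100 ⊕ 00010101 = 11101001
11111111 ⊕ 11011010 = 00100101
00010110 ⊕ 11011000 = 11001110
11011011 ⊕ 10110111 = 01101100
00100100 ⊕ 10011100 = 10111000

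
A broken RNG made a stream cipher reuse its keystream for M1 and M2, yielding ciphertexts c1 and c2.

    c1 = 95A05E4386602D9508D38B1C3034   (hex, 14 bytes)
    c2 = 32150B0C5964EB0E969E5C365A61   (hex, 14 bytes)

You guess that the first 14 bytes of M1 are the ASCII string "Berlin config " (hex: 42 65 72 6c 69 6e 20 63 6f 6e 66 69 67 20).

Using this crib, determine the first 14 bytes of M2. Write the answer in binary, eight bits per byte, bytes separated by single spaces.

11100101 11010000 00100111 00100011 10110110 01101010 11100110 11111000 11110001 00100011 10110001 01000011 00001101 01110101

First, c1 ⊕ c2 = (M1 ⊕ K) ⊕ (M2 ⊕ K) = M1 ⊕ M2, so the key drops out. Then M2 = (M1 ⊕ M2) ⊕ M1 over the first 14 bytes.
byte 0: (95 XOR 32) XOR 42 = a7 XOR 42 = e5
byte 1: (a0 XOR 15) XOR 65 = b5 XOR 65 = d0
byte 2: (5e XOR 0b) XOR 72 = 55 XOR 72 = 27
byte 3: (43 XOR 0c) XOR 6c = 4f XOR 6c = 23
byte 4: (86 XOR 59) XOR 69 = df XOR 69 = b6
byte 5: (60 XOR 64) XOR 6e = 04 XOR 6e = 6a
byte 6: (2d XOR eb) XOR 20 = c6 XOR 20 = e6
byte 7: (95 XOR 0e) XOR 63 = 9b XOR 63 = f8
byte 8: (08 XOR 96) XOR 6f = 9e XOR 6f = f1
byte 9: (d3 XOR 9e) XOR 6e = 4d XOR 6e = 23
byte 10: (8b XOR 5c) XOR 66 = d7 XOR 66 = b1
byte 11: (1c XOR 36) XOR 69 = 2a XOR 69 = 43
byte 12: (30 XOR 5a) XOR 67 = 6a XOR 67 = 0d
byte 13: (34 XOR 61) XOR 20 = 55 XOR 20 = 75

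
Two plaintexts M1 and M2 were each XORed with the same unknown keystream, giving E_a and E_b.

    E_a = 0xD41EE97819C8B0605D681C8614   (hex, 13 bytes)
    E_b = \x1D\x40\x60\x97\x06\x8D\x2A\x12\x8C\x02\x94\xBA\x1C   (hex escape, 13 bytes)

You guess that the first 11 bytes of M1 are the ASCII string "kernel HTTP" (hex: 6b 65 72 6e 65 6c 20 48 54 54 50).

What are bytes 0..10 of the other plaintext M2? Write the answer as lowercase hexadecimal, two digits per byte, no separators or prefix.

a23bfb817a29ba3a853ed8

First, E_a ⊕ E_b = (M1 ⊕ K) ⊕ (M2 ⊕ K) = M1 ⊕ M2, so the key drops out. Then M2 = (M1 ⊕ M2) ⊕ M1 over the first 11 bytes.
byte 0: (d4 XOR 1d) XOR 6b = c9 XOR 6b = a2
byte 1: (1e XOR 40) XOR 65 = 5e XOR 65 = 3b
byte 2: (e9 XOR 60) XOR 72 = 89 XOR 72 = fb
byte 3: (78 XOR 97) XOR 6e = ef XOR 6e = 81
byte 4: (19 XOR 06) XOR 65 = 1f XOR 65 = 7a
byte 5: (c8 XOR 8d) XOR 6c = 45 XOR 6c = 29
byte 6: (b0 XOR 2a) XOR 20 = 9a XOR 20 = ba
byte 7: (60 XOR 12) XOR 48 = 72 XOR 48 = 3a
byte 8: (5d XOR 8c) XOR 54 = d1 XOR 54 = 85
byte 9: (68 XOR 02) XOR 54 = 6a XOR 54 = 3e
byte 10: (1c XOR 94) XOR 50 = 88 XOR 50 = d8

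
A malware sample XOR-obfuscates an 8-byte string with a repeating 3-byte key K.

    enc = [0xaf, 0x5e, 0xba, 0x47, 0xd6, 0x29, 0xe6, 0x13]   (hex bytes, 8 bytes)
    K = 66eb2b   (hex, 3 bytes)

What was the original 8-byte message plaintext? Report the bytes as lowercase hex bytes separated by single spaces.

The 3-byte key repeats, so the effective keystream is 66 eb 2b 66 eb 2b 66 eb.
byte 0: 10101111 ⊕ 01100110 = 11001001
byte 1: 01011110 ⊕ 11101011 = 10110101
byte 2: 10111010 ⊕ 00101011 = 10010001
byte 3: 01000111 ⊕ 01100110 = 00100001
byte 4: 11010110 ⊕ 11101011 = 00111101
byte 5: 00101001 ⊕ 00101011 = 00000010
byte 6: 11100110 ⊕ 01100110 = 10000000
byte 7: 00010011 ⊕ 11101011 = 11111000

c9 b5 91 21 3d 02 80 f8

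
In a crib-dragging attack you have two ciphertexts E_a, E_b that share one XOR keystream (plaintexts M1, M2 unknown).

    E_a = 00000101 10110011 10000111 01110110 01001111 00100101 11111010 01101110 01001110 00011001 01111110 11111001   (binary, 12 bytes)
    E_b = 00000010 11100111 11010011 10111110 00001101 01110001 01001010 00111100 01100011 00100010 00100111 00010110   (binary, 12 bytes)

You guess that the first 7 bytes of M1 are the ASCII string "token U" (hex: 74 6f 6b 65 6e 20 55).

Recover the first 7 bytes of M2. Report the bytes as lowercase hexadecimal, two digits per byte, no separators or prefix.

First, E_a ⊕ E_b = (M1 ⊕ K) ⊕ (M2 ⊕ K) = M1 ⊕ M2, so the key drops out. Then M2 = (M1 ⊕ M2) ⊕ M1 over the first 7 bytes.
byte 0: (05 ^ 02) ^ 74 = 07 ^ 74 = 73
byte 1: (b3 ^ e7) ^ 6f = 54 ^ 6f = 3b
byte 2: (87 ^ d3) ^ 6b = 54 ^ 6b = 3f
byte 3: (76 ^ be) ^ 65 = c8 ^ 65 = ad
byte 4: (4f ^ 0d) ^ 6e = 42 ^ 6e = 2c
byte 5: (25 ^ 71) ^ 20 = 54 ^ 20 = 74
byte 6: (fa ^ 4a) ^ 55 = b0 ^ 55 = e5

733b3fad2c74e5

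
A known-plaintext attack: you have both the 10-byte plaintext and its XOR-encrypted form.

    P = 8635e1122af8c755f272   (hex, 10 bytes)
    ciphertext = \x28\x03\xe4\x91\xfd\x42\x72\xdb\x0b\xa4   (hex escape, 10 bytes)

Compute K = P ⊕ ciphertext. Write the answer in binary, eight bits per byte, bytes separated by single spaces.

10101110 00110110 00000101 10000011 11010111 10111010 10110101 10001110 11111001 11010110

Since ciphertext = P ⊕ K, XORing both sides with P gives K = P ⊕ ciphertext.
86 xor 28 = ae
35 xor 03 = 36
e1 xor e4 = 05
12 xor 91 = 83
2a xor fd = d7
f8 xor 42 = ba
c7 xor 72 = b5
55 xor db = 8e
f2 xor 0b = f9
72 xor a4 = d6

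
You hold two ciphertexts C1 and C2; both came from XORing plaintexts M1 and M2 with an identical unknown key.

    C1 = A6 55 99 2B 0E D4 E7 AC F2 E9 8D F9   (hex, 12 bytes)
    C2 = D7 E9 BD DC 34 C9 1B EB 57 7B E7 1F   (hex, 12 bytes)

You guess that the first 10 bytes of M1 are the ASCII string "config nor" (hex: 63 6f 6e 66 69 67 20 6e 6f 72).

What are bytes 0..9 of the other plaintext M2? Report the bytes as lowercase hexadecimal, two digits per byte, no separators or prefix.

12d34a91537adc29cae0

First, C1 ⊕ C2 = (M1 ⊕ K) ⊕ (M2 ⊕ K) = M1 ⊕ M2, so the key drops out. Then M2 = (M1 ⊕ M2) ⊕ M1 over the first 10 bytes.
byte 0: (a6 XOR d7) XOR 63 = 71 XOR 63 = 12
byte 1: (55 XOR e9) XOR 6f = bc XOR 6f = d3
byte 2: (99 XOR bd) XOR 6e = 24 XOR 6e = 4a
byte 3: (2b XOR dc) XOR 66 = f7 XOR 66 = 91
byte 4: (0e XOR 34) XOR 69 = 3a XOR 69 = 53
byte 5: (d4 XOR c9) XOR 67 = 1d XOR 67 = 7a
byte 6: (e7 XOR 1b) XOR 20 = fc XOR 20 = dc
byte 7: (ac XOR eb) XOR 6e = 47 XOR 6e = 29
byte 8: (f2 XOR 57) XOR 6f = a5 XOR 6f = ca
byte 9: (e9 XOR 7b) XOR 72 = 92 XOR 72 = e0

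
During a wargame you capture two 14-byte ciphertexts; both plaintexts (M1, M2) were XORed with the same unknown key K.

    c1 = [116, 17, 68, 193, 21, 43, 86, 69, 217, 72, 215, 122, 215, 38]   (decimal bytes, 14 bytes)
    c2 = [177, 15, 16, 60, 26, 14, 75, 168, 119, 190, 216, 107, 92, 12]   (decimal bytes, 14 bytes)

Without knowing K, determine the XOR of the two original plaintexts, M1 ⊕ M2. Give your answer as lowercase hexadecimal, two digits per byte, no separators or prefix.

c51e54fd0f251dedaef60f118b2a

c1 ⊕ c2 = (M1 ⊕ K) ⊕ (M2 ⊕ K) = M1 ⊕ M2 — the shared key cancels under XOR.
byte 0: 116 xor 177 = 197
byte 1:  17 xor  15 =  30
byte 2:  68 xor  16 =  84
byte 3: 193 xor  60 = 253
byte 4:  21 xor  26 =  15
byte 5:  43 xor  14 =  37
byte 6:  86 xor  75 =  29
byte 7:  69 xor 168 = 237
byte 8: 217 xor 119 = 174
byte 9:  72 xor 190 = 246
byte 10: 215 xor 216 =  15
byte 11: 122 xor 107 =  17
byte 12: 215 xor  92 = 139
byte 13:  38 xor  12 =  42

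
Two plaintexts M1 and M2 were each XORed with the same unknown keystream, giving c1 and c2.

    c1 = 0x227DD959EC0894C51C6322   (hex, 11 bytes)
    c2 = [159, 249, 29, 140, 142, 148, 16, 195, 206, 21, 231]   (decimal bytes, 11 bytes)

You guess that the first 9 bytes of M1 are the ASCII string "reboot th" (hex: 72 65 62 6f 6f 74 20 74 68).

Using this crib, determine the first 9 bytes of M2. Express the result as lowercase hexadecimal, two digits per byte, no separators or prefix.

cfe1a6ba0de8a472ba

First, c1 ⊕ c2 = (M1 ⊕ K) ⊕ (M2 ⊕ K) = M1 ⊕ M2, so the key drops out. Then M2 = (M1 ⊕ M2) ⊕ M1 over the first 9 bytes.
byte 0: (22 XOR 9f) XOR 72 = bd XOR 72 = cf
byte 1: (7d XOR f9) XOR 65 = 84 XOR 65 = e1
byte 2: (d9 XOR 1d) XOR 62 = c4 XOR 62 = a6
byte 3: (59 XOR 8c) XOR 6f = d5 XOR 6f = ba
byte 4: (ec XOR 8e) XOR 6f = 62 XOR 6f = 0d
byte 5: (08 XOR 94) XOR 74 = 9c XOR 74 = e8
byte 6: (94 XOR 10) XOR 20 = 84 XOR 20 = a4
byte 7: (c5 XOR c3) XOR 74 = 06 XOR 74 = 72
byte 8: (1c XOR ce) XOR 68 = d2 XOR 68 = ba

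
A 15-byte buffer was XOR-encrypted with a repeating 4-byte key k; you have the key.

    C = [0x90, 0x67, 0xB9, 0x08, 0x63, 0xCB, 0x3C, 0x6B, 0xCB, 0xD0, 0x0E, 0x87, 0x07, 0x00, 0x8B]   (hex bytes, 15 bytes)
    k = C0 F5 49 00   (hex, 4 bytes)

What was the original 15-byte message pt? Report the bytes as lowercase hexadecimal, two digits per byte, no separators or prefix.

The 4-byte key repeats, so the effective keystream is c0 f5 49 00 c0 f5 49 00 c0 f5 49 00 c0 f5 49.
byte 0: 144 XOR 192 =  80
byte 1: 103 XOR 245 = 146
byte 2: 185 XOR  73 = 240
byte 3:   8 XOR   0 =   8
byte 4:  99 XOR 192 = 163
byte 5: 203 XOR 245 =  62
byte 6:  60 XOR  73 = 117
byte 7: 107 XOR   0 = 107
byte 8: 203 XOR 192 =  11
byte 9: 208 XOR 245 =  37
byte 10:  14 XOR  73 =  71
byte 11: 135 XOR   0 = 135
byte 12:   7 XOR 192 = 199
byte 13:   0 XOR 245 = 245
byte 14: 139 XOR  73 = 194

5092f008a33e756b0b254787c7f5c2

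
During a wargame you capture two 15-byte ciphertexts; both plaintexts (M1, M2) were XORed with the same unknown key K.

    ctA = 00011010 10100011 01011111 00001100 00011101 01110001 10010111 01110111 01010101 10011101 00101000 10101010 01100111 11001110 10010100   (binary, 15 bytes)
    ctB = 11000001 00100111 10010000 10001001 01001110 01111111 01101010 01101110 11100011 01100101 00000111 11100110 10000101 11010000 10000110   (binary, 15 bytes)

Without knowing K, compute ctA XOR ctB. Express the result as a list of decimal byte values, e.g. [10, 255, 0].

ctA ⊕ ctB = (M1 ⊕ K) ⊕ (M2 ⊕ K) = M1 ⊕ M2 — the shared key cancels under XOR.
00011010 XOR 11000001 = 11011011
10100011 XOR 00100111 = 10000100
01011111 XOR 10010000 = 11001111
00001100 XOR 10001001 = 10000101
00011101 XOR 01001110 = 01010011
01110001 XOR 01111111 = 00001110
10010111 XOR 01101010 = 11111101
01110111 XOR 01101110 = 00011001
01010101 XOR 11100011 = 10110110
10011101 XOR 01100101 = 11111000
00101000 XOR 00000111 = 00101111
10101010 XOR 11100110 = 01001100
01100111 XOR 10000101 = 11100010
11001110 XOR 11010000 = 00011110
10010100 XOR 10000110 = 00010010

[219, 132, 207, 133, 83, 14, 253, 25, 182, 248, 47, 76, 226, 30, 18]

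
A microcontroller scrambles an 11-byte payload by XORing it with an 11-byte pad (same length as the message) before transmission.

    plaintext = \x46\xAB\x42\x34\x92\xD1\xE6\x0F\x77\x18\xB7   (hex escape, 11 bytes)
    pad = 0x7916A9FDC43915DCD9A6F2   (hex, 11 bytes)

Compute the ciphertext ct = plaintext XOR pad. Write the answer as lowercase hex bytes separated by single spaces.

3f bd eb c9 56 e8 f3 d3 ae be 45

XOR is its own inverse, so applying the key byte-wise gives the result directly.
byte 0:  70 ⊕ 121 =  63
byte 1: 171 ⊕  22 = 189
byte 2:  66 ⊕ 169 = 235
byte 3:  52 ⊕ 253 = 201
byte 4: 146 ⊕ 196 =  86
byte 5: 209 ⊕  57 = 232
byte 6: 230 ⊕  21 = 243
byte 7:  15 ⊕ 220 = 211
byte 8: 119 ⊕ 217 = 174
byte 9:  24 ⊕ 166 = 190
byte 10: 183 ⊕ 242 =  69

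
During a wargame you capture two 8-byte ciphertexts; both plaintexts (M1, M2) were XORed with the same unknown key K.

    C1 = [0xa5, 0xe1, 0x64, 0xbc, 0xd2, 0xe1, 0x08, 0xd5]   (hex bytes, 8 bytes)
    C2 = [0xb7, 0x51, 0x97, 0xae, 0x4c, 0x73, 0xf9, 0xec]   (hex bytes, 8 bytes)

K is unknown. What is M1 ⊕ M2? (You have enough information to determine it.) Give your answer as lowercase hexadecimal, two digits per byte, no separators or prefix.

12b0f3129e92f139

C1 ⊕ C2 = (M1 ⊕ K) ⊕ (M2 ⊕ K) = M1 ⊕ M2 — the shared key cancels under XOR.
byte 0: 165 ^ 183 =  18
byte 1: 225 ^  81 = 176
byte 2: 100 ^ 151 = 243
byte 3: 188 ^ 174 =  18
byte 4: 210 ^  76 = 158
byte 5: 225 ^ 115 = 146
byte 6:   8 ^ 249 = 241
byte 7: 213 ^ 236 =  57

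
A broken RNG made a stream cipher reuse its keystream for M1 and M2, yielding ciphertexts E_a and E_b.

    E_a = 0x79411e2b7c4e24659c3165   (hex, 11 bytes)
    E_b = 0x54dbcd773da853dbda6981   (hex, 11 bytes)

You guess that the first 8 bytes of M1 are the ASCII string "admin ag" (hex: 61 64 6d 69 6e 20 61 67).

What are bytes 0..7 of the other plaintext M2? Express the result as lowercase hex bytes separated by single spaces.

First, E_a ⊕ E_b = (M1 ⊕ K) ⊕ (M2 ⊕ K) = M1 ⊕ M2, so the key drops out. Then M2 = (M1 ⊕ M2) ⊕ M1 over the first 8 bytes.
byte 0: (79 xor 54) xor 61 = 2d xor 61 = 4c
byte 1: (41 xor db) xor 64 = 9a xor 64 = fe
byte 2: (1e xor cd) xor 6d = d3 xor 6d = be
byte 3: (2b xor 77) xor 69 = 5c xor 69 = 35
byte 4: (7c xor 3d) xor 6e = 41 xor 6e = 2f
byte 5: (4e xor a8) xor 20 = e6 xor 20 = c6
byte 6: (24 xor 53) xor 61 = 77 xor 61 = 16
byte 7: (65 xor db) xor 67 = be xor 67 = d9

4c fe be 35 2f c6 16 d9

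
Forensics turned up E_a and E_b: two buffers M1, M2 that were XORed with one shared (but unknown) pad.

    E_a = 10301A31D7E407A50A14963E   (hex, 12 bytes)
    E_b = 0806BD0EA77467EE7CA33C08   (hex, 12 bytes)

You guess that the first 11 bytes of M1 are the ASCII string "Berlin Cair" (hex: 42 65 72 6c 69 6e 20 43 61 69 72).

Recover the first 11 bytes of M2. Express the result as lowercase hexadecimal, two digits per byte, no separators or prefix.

5a53d55319fe400817ded8

First, E_a ⊕ E_b = (M1 ⊕ K) ⊕ (M2 ⊕ K) = M1 ⊕ M2, so the key drops out. Then M2 = (M1 ⊕ M2) ⊕ M1 over the first 11 bytes.
byte 0: (10 ^ 08) ^ 42 = 18 ^ 42 = 5a
byte 1: (30 ^ 06) ^ 65 = 36 ^ 65 = 53
byte 2: (1a ^ bd) ^ 72 = a7 ^ 72 = d5
byte 3: (31 ^ 0e) ^ 6c = 3f ^ 6c = 53
byte 4: (d7 ^ a7) ^ 69 = 70 ^ 69 = 19
byte 5: (e4 ^ 74) ^ 6e = 90 ^ 6e = fe
byte 6: (07 ^ 67) ^ 20 = 60 ^ 20 = 40
byte 7: (a5 ^ ee) ^ 43 = 4b ^ 43 = 08
byte 8: (0a ^ 7c) ^ 61 = 76 ^ 61 = 17
byte 9: (14 ^ a3) ^ 69 = b7 ^ 69 = de
byte 10: (96 ^ 3c) ^ 72 = aa ^ 72 = d8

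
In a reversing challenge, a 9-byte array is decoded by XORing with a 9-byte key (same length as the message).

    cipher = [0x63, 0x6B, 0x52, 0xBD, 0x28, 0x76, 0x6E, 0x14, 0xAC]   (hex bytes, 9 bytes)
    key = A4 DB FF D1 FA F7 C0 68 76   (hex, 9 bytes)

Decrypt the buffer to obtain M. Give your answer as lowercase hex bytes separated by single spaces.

XOR is its own inverse, so applying the key byte-wise gives the result directly.
byte 0: 63 XOR a4 = c7
byte 1: 6b XOR db = b0
byte 2: 52 XOR ff = ad
byte 3: bd XOR d1 = 6c
byte 4: 28 XOR fa = d2
byte 5: 76 XOR f7 = 81
byte 6: 6e XOR c0 = ae
byte 7: 14 XOR 68 = 7c
byte 8: ac XOR 76 = da

c7 b0 ad 6c d2 81 ae 7c da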